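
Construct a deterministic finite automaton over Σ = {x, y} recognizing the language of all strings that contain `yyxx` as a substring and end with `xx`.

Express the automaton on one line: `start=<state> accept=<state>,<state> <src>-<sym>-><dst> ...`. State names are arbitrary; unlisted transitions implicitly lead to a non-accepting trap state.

start=q0 accept=q4 q0-x->q0 q0-y->q1 q1-x->q0 q1-y->q2 q2-x->q3 q2-y->q2 q3-x->q4 q3-y->q1 q4-x->q4 q4-y->q5 q5-x->q6 q5-y->q5 q6-x->q4 q6-y->q5

Handle the two conditions separately and then intersect. The first has 5 states tracking whether and how much of `yyxx` has been seen; the second has 3 states tracking how much of the suffix `xx` has currently been matched. A product state is a pair (one from each), accepting exactly when both do. Equivalent product states are then merged.
With 7 states:
        x   y  
>  q0   q0  q1 
   q1   q0  q2 
   q2   q3  q2 
   q3   q4  q1 
 * q4   q4  q5 
   q5   q6  q5 
   q6   q4  q5 
(> = start, * = accepting)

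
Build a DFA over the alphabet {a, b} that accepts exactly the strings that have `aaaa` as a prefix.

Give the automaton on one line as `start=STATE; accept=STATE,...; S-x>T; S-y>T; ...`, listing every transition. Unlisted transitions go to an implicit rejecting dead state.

Walk along `aaaa` while the input agrees: from q0 take `a` to q1, and so on. Any deviation drops to the rejecting sink q5. Once q4 is reached the prefix is confirmed and every continuation is accepted.
A 6-state machine:
        a   b  
>  q0   q1  q5 
   q1   q2  q5 
   q2   q3  q5 
   q3   q4  q5 
 * q4   q4  q4 
   q5   q5  q5 
(> = start, * = accepting)

start=q0; accept=q4; q0-a>q1; q0-b>q5; q1-a>q2; q1-b>q5; q2-a>q3; q2-b>q5; q3-a>q4; q3-b>q5; q4-a>q4; q4-b>q4; q5-a>q5; q5-b>q5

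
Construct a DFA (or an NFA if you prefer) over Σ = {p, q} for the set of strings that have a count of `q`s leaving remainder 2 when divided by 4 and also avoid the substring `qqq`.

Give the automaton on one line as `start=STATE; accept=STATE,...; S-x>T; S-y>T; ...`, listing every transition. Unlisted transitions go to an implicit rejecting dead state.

Handle the two conditions separately and then intersect. One (4 states) tracks the count of `q`s modulo 4; the other (4 states) tracks partial matches of the forbidden pattern `qqq`. Each combined state is a pair, one component from each; accept when both components accept. Minimizing collapses redundant product states.
With 13 states:
       p  q 
>  A   A  B 
   B   C  D 
   C   C  E 
 * D   F  G 
 * E   F  H 
 * F   F  I 
   G   G  G 
   H   J  G 
   I   J  K 
   J   J  L 
   K   A  G 
   L   A  M 
   M   C  G 
(> = start, * = accepting)

start=A; accept=D,E,F; A-p>A; A-q>B; B-p>C; B-q>D; C-p>C; C-q>E; D-p>F; D-q>G; E-p>F; E-q>H; F-p>F; F-q>I; G-p>G; G-q>G; H-p>J; H-q>G; I-p>J; I-q>K; J-p>J; J-q>L; K-p>A; K-q>G; L-p>A; L-q>M; M-p>C; M-q>G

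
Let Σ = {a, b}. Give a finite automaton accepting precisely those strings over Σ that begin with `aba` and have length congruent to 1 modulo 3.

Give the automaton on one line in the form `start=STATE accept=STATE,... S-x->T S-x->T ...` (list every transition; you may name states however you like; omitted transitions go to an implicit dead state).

start=q0 accept=q5 q0-a->q1 q0-b->q2 q1-a->q2 q1-b->q3 q2-a->q2 q2-b->q2 q3-a->q4 q3-b->q2 q4-a->q5 q4-b->q5 q5-a->q6 q5-b->q6 q6-a->q4 q6-b->q4

Run two small machines in parallel and take their product. One (5 states) tracks whether the input so far still matches the prefix `aba`; the other (3 states) tracks the input length modulo 3. Each combined state is a pair, one component from each; accept when both components accept. Minimizing collapses redundant product states.
With 7 states:
        a   b  
>  q0   q1  q2 
   q1   q2  q3 
   q2   q2  q2 
   q3   q4  q2 
   q4   q5  q5 
 * q5   q6  q6 
   q6   q4  q4 
(> = start, * = accepting)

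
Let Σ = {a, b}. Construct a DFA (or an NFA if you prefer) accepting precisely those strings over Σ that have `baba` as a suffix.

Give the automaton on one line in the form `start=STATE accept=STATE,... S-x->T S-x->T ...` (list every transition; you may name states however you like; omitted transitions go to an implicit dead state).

Let each state record the length of the longest suffix of the input read so far that is also a prefix of `baba`. q1 means the last symbol is `b`; q2 means the last 2 symbols are `ba`; q3 means the last 3 symbols are `bab`; q4 means the last 4 symbols are `baba`. Accept only at q4, where the string currently ends in `baba`.
With 5 states:
        a   b  
>  q0   q0  q1 
   q1   q2  q1 
   q2   q0  q3 
   q3   q4  q1 
 * q4   q0  q3 
(> = start, * = accepting)

start=q0 accept=q4 q0-a->q0 q0-b->q1 q1-a->q2 q1-b->q1 q2-a->q0 q2-b->q3 q3-a->q4 q3-b->q1 q4-a->q0 q4-b->q3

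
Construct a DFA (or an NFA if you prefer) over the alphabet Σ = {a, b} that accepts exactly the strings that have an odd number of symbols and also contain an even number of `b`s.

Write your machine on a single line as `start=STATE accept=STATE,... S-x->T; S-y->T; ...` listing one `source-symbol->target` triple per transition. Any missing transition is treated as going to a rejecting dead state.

start=S0; accept=S1; S0-a->S1; S0-b->S2; S1-a->S0; S1-b->S3; S2-a->S3; S2-b->S0; S3-a->S2; S3-b->S1

Handle the two conditions separately and then intersect. The first has 2 states tracking the input length modulo 2; the second has 2 states tracking the count of `b`s modulo 2. A product state is a pair (one from each), accepting exactly when both do.
        a   b  
>  S0   S1  S2 
 * S1   S0  S3 
   S2   S3  S0 
   S3   S2  S1 
(> = start, * = accepting)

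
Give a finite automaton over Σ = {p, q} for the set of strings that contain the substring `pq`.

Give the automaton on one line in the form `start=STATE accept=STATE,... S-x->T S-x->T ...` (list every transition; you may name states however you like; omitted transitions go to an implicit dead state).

start=A accept=C A-p->B A-q->A B-p->B B-q->C C-p->C C-q->C

Track how much of `pq` has been matched so far: state A is no progress, C is the absorbing accept state reached once `pq` has occurred. Intermediate states record partial matches; on a mismatch, fall back to the longest reusable overlap.
A 3-state machine:
       p  q 
>  A   B  A 
   B   B  C 
 * C   C  C 
(> = start, * = accepting)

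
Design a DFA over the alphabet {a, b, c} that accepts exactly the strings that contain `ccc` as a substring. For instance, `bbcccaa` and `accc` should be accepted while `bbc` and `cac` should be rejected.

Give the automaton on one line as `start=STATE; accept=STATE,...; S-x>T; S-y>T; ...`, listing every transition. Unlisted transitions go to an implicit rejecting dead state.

States q0..q2 record the length of the longest prefix of `ccc` that matches the current input suffix. Reaching q3 means `ccc` has been seen, and we stay there forever. Accept from q3.
        a   b   c  
>  q0   q0  q0  q1 
   q1   q0  q0  q2 
   q2   q0  q0  q3 
 * q3   q3  q3  q3 
(> = start, * = accepting)

start=q0; accept=q3; q0-a>q0; q0-b>q0; q0-c>q1; q1-a>q0; q1-b>q0; q1-c>q2; q2-a>q0; q2-b>q0; q2-c>q3; q3-a>q3; q3-b>q3; q3-c>q3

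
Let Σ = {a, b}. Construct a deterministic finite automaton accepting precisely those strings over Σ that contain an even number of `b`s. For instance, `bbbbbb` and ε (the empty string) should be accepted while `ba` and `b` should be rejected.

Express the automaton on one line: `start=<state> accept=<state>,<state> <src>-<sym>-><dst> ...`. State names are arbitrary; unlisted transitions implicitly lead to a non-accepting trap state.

start=s0 accept=s0 s0-a->s0 s0-b->s1 s1-a->s1 s1-b->s0

The only thing that matters is how many `b`s have appeared, reduced mod 2. Use one state per residue: s0 for 0, …, s1 for 1. Reading `b` moves to the next residue; anything else stays put. s0 is accepting.
With 2 states:
        a   b  
>* s0   s0  s1 
   s1   s1  s0 
(> = start, * = accepting)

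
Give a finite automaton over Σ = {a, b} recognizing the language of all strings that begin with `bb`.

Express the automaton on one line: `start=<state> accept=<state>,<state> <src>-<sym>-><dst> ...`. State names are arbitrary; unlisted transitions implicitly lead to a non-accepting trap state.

start=s0 accept=s2 s0-a->s3 s0-b->s1 s1-a->s3 s1-b->s2 s2-a->s2 s2-b->s2 s3-a->s3 s3-b->s3

Walk along `bb` while the input agrees: from s0 take `b` to s1, and so on. Any deviation drops to the rejecting sink s3. Once s2 is reached the prefix is confirmed and every continuation is accepted.
A 4-state machine:
        a   b  
>  s0   s3  s1 
   s1   s3  s2 
 * s2   s2  s2 
   s3   s3  s3 
(> = start, * = accepting)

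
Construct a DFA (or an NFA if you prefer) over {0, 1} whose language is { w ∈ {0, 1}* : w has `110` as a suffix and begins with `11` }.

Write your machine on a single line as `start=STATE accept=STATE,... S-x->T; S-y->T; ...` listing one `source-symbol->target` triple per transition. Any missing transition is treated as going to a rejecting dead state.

Handle the two conditions separately and then intersect. One (4 states) tracks how much of the suffix `110` has currently been matched; the other (4 states) tracks whether the input so far still matches the prefix `11`. Each combined state is a pair, one component from each; accept when both components accept.
With 10 states:
        0   1  
>  S0   S1  S2 
   S1   S1  S3 
   S2   S1  S4 
   S3   S1  S5 
   S4   S6  S4 
   S5   S7  S5 
 * S6   S8  S9 
   S7   S1  S3 
   S8   S8  S9 
   S9   S8  S4 
(> = start, * = accepting)

start=S0; accept=S6; S0-0->S1; S0-1->S2; S1-0->S1; S1-1->S3; S2-0->S1; S2-1->S4; S3-0->S1; S3-1->S5; S4-0->S6; S4-1->S4; S5-0->S7; S5-1->S5; S6-0->S8; S6-1->S9; S7-0->S1; S7-1->S3; S8-0->S8; S8-1->S9; S9-0->S8; S9-1->S4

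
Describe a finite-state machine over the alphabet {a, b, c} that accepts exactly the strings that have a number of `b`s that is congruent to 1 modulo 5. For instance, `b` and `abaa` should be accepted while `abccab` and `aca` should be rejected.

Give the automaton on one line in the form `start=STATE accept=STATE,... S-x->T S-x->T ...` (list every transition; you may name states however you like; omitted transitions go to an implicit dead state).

start=S0 accept=S1 S0-a->S0 S0-b->S1 S0-c->S0 S1-a->S1 S1-b->S2 S1-c->S1 S2-a->S2 S2-b->S3 S2-c->S2 S3-a->S3 S3-b->S4 S3-c->S3 S4-a->S4 S4-b->S0 S4-c->S4

The only thing that matters is how many `b`s have appeared, reduced mod 5. Use one state per residue: S0 for 0, …, S4 for 4. Reading `b` moves to the next residue; anything else stays put. S1 is accepting.
A 5-state machine:
        a   b   c  
>  S0   S0  S1  S0 
 * S1   S1  S2  S1 
   S2   S2  S3  S2 
   S3   S3  S4  S3 
   S4   S4  S0  S4 
(> = start, * = accepting)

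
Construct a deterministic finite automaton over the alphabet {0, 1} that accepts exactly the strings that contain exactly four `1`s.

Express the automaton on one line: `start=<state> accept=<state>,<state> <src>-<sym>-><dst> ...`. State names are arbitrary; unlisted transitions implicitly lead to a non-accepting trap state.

Count `1`s, saturating at 5: states q0 through q4 mean 0 through 4 `1`s seen; q5 means more than 4. Each `1` increments (capped at q5); other symbols loop. Accept from {q4}.
A 6-state machine:
        0   1  
>  q0   q0  q1 
   q1   q1  q2 
   q2   q2  q3 
   q3   q3  q4 
 * q4   q4  q5 
   q5   q5  q5 
(> = start, * = accepting)

start=q0 accept=q4 q0-0->q0 q0-1->q1 q1-0->q1 q1-1->q2 q2-0->q2 q2-1->q3 q3-0->q3 q3-1->q4 q4-0->q4 q4-1->q5 q5-0->q5 q5-1->q5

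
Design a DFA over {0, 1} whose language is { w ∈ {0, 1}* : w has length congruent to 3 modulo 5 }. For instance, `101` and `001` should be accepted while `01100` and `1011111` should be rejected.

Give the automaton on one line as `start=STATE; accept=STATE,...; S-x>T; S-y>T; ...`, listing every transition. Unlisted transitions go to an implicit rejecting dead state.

start=A; accept=D; A-0>B; A-1>B; B-0>C; B-1>C; C-0>D; C-1>D; D-0>E; D-1>E; E-0>A; E-1>A

Count input length modulo 5: every symbol advances one step around the cycle A → B → C → D → E → A. Accept at D.
With 5 states:
       0  1 
>  A   B  B 
   B   C  C 
   C   D  D 
 * D   E  E 
   E   A  A 
(> = start, * = accepting)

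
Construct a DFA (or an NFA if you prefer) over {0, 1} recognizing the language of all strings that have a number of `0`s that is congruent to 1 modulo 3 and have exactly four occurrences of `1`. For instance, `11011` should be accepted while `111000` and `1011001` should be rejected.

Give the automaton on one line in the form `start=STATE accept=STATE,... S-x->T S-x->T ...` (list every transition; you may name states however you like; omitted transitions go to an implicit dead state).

start=q0 accept=q13 q0-0->q1 q0-1->q2 q1-0->q3 q1-1->q4 q2-0->q4 q2-1->q5 q3-0->q0 q3-1->q6 q4-0->q6 q4-1->q7 q5-0->q7 q5-1->q8 q6-0->q2 q6-1->q9 q7-0->q9 q7-1->q10 q8-0->q10 q8-1->q11 q9-0->q5 q9-1->q12 q10-0->q12 q10-1->q13 q11-0->q13 q11-1->q14 q12-0->q8 q12-1->q15 q13-0->q15 q13-1->q16 q14-0->q16 q14-1->q14 q15-0->q11 q15-1->q17 q16-0->q17 q16-1->q16 q17-0->q14 q17-1->q17

Handle the two conditions separately and then intersect. One (3 states) tracks the count of `0`s modulo 3; the other (6 states) tracks the count of `1`s, saturating at 5. Each combined state is a pair, one component from each; accept when both components accept.
An 18-state machine:
          0    1  
>  q0     q1   q2 
   q1     q3   q4 
   q2     q4   q5 
   q3     q0   q6 
   q4     q6   q7 
   q5     q7   q8 
   q6     q2   q9 
   q7     q9  q10 
   q8    q10  q11 
   q9     q5  q12 
   q10   q12  q13 
   q11   q13  q14 
   q12    q8  q15 
 * q13   q15  q16 
   q14   q16  q14 
   q15   q11  q17 
   q16   q17  q16 
   q17   q14  q17 
(> = start, * = accepting)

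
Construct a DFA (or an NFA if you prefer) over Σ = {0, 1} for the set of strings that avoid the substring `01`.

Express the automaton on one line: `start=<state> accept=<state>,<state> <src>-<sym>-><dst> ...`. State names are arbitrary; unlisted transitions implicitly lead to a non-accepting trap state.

start=q0 accept=q0,q1 q0-0->q1 q0-1->q0 q1-0->q1 q1-1->q2 q2-0->q2 q2-1->q2

Track partial matches of the forbidden pattern `01`. State q2 is a dead state reached once `01` has occurred; every other state accepts. q0 means no part of `01` is currently matched.
        0   1  
>* q0   q1  q0 
 * q1   q1  q2 
   q2   q2  q2 
(> = start, * = accepting)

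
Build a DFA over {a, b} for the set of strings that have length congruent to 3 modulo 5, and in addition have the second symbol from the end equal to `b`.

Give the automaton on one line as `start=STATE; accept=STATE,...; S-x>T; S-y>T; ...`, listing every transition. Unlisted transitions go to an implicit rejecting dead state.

start=q0; accept=q5; q0-a>q1; q0-b>q1; q1-a>q2; q1-b>q3; q2-a>q4; q2-b>q4; q3-a>q5; q3-b>q5; q4-a>q6; q4-b>q6; q5-a>q6; q5-b>q6; q6-a>q0; q6-b>q0

Build one automaton per condition and run them in lockstep. The first has 5 states tracking the input length modulo 5; the second has 7 states tracking the last 2 symbols read. A product state is a pair (one from each), accepting exactly when both do. Equivalent product states are then merged.
        a   b  
>  q0   q1  q1 
   q1   q2  q3 
   q2   q4  q4 
   q3   q5  q5 
   q4   q6  q6 
 * q5   q6  q6 
   q6   q0  q0 
(> = start, * = accepting)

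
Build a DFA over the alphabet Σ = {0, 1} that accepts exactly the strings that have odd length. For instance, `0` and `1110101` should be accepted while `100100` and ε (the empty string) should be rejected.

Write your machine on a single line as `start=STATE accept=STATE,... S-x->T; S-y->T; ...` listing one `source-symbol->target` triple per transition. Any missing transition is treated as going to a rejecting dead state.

start=S0; accept=S1; S0-0->S1; S0-1->S1; S1-0->S0; S1-1->S0

Count input length modulo 2: every symbol advances one step around the cycle S0 → S1 → S0. Accept at S1.
        0   1  
>  S0   S1  S1 
 * S1   S0  S0 
(> = start, * = accepting)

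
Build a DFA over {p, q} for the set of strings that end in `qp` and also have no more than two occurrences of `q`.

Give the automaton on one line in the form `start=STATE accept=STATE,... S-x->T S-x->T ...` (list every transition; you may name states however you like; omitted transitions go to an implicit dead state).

Handle the two conditions separately and then intersect. The first has 3 states tracking how much of the suffix `qp` has currently been matched; the second has 4 states tracking the count of `q`s, saturating at 3. A product state is a pair (one from each), accepting exactly when both do.
A 10-state machine:
       p  q 
>  A   A  B 
   B   C  D 
 * C   E  D 
   D   F  G 
   E   E  D 
 * F   H  G 
   G   I  G 
   H   H  G 
   I   J  G 
   J   J  G 
(> = start, * = accepting)

start=A accept=C,F A-p->A A-q->B B-p->C B-q->D C-p->E C-q->D D-p->F D-q->G E-p->E E-q->D F-p->H F-q->G G-p->I G-q->G H-p->H H-q->G I-p->J I-q->G J-p->J J-q->G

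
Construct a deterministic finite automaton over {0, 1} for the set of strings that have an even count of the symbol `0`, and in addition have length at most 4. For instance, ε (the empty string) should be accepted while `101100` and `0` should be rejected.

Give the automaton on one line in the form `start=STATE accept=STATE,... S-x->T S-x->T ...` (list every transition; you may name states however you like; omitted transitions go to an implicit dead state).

start=q0 accept=q0,q2,q3,q6,q7 q0-0->q1 q0-1->q2 q1-0->q3 q1-1->q4 q2-0->q4 q2-1->q3 q3-0->q5 q3-1->q6 q4-0->q6 q4-1->q5 q5-0->q7 q5-1->q8 q6-0->q8 q6-1->q7 q7-0->q9 q7-1->q10 q8-0->q10 q8-1->q9 q9-0->q10 q9-1->q9 q10-0->q9 q10-1->q10

Run two small machines in parallel and take their product. The first has 2 states tracking the count of `0`s modulo 2; the second has 6 states tracking the input length, saturating at 5. A product state is a pair (one from each), accepting exactly when both do.
With 11 states:
          0    1  
>* q0     q1   q2 
   q1     q3   q4 
 * q2     q4   q3 
 * q3     q5   q6 
   q4     q6   q5 
   q5     q7   q8 
 * q6     q8   q7 
 * q7     q9  q10 
   q8    q10   q9 
   q9    q10   q9 
   q10    q9  q10 
(> = start, * = accepting)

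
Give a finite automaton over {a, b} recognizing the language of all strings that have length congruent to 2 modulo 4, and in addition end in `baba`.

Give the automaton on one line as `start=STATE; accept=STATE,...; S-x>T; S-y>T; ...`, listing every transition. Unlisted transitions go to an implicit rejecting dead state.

start=q0; accept=q7; q0-a>q1; q0-b>q1; q1-a>q2; q1-b>q2; q2-a>q3; q2-b>q4; q3-a>q0; q3-b>q0; q4-a>q5; q4-b>q0; q5-a>q1; q5-b>q6; q6-a>q7; q6-b>q2; q7-a>q3; q7-b>q4

Run two small machines in parallel and take their product. The first has 4 states tracking the input length modulo 4; the second has 5 states tracking how much of the suffix `baba` has currently been matched. A product state is a pair (one from each), accepting exactly when both do. After merging equivalent states the machine shrinks.
An 8-state machine:
        a   b  
>  q0   q1  q1 
   q1   q2  q2 
   q2   q3  q4 
   q3   q0  q0 
   q4   q5  q0 
   q5   q1  q6 
   q6   q7  q2 
 * q7   q3  q4 
(> = start, * = accepting)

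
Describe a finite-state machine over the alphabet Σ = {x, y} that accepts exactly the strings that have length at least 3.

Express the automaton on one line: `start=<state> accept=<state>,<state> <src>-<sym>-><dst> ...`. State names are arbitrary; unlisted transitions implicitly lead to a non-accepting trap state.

Count input length up to 4: every symbol moves from s0 toward s4, which means 'more than 3' and absorbs. Accept from {s3, s4}.
        x   y  
>  s0   s1  s1 
   s1   s2  s2 
   s2   s3  s3 
 * s3   s4  s4 
 * s4   s4  s4 
(> = start, * = accepting)

start=s0 accept=s3,s4 s0-x->s1 s0-y->s1 s1-x->s2 s1-y->s2 s2-x->s3 s2-y->s3 s3-x->s4 s3-y->s4 s4-x->s4 s4-y->s4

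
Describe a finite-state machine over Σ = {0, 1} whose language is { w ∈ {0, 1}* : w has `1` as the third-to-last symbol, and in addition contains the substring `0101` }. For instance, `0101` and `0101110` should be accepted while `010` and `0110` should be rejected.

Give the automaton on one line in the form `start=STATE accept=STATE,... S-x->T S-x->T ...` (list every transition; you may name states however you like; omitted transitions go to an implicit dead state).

Handle the two conditions separately and then intersect. The first has 15 states tracking the last 3 symbols read; the second has 5 states tracking whether and how much of `0101` has been seen. A product state is a pair (one from each), accepting exactly when both do.
With 23 states:
          0    1  
>  q0     q1   q2 
   q1     q3   q4 
   q2     q5   q6 
   q3     q7   q8 
   q4     q9  q10 
   q5    q11  q12 
   q6    q13  q14 
   q7     q7   q8 
   q8     q9  q10 
   q9    q11  q15 
   q10   q13  q14 
   q11    q7   q8 
   q12    q9  q10 
   q13   q11  q12 
   q14   q13  q14 
 * q15   q16  q17 
   q16   q18  q15 
   q17   q19  q20 
 * q18   q21  q22 
 * q19   q18  q15 
 * q20   q19  q20 
   q21   q21  q22 
   q22   q16  q17 
(> = start, * = accepting)

start=q0 accept=q15,q18,q19,q20 q0-0->q1 q0-1->q2 q1-0->q3 q1-1->q4 q2-0->q5 q2-1->q6 q3-0->q7 q3-1->q8 q4-0->q9 q4-1->q10 q5-0->q11 q5-1->q12 q6-0->q13 q6-1->q14 q7-0->q7 q7-1->q8 q8-0->q9 q8-1->q10 q9-0->q11 q9-1->q15 q10-0->q13 q10-1->q14 q11-0->q7 q11-1->q8 q12-0->q9 q12-1->q10 q13-0->q11 q13-1->q12 q14-0->q13 q14-1->q14 q15-0->q16 q15-1->q17 q16-0->q18 q16-1->q15 q17-0->q19 q17-1->q20 q18-0->q21 q18-1->q22 q19-0->q18 q19-1->q15 q20-0->q19 q20-1->q20 q21-0->q21 q21-1->q22 q22-0->q16 q22-1->q17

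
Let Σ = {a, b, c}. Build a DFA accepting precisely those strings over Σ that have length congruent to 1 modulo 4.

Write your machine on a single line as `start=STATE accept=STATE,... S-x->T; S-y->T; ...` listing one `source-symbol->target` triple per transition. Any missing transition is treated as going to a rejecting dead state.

start=q0; accept=q1; q0-a->q1; q0-b->q1; q0-c->q1; q1-a->q2; q1-b->q2; q1-c->q2; q2-a->q3; q2-b->q3; q2-c->q3; q3-a->q0; q3-b->q0; q3-c->q0

Count input length modulo 4: every symbol advances one step around the cycle q0 → q1 → q2 → q3 → q0. Accept at q1.
4 states suffice.
        a   b   c  
>  q0   q1  q1  q1 
 * q1   q2  q2  q2 
   q2   q3  q3  q3 
   q3   q0  q0  q0 
(> = start, * = accepting)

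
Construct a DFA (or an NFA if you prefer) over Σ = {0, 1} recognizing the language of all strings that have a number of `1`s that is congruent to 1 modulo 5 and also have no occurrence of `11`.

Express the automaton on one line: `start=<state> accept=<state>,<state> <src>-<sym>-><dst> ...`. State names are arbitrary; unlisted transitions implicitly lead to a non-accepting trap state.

Handle the two conditions separately and then intersect. The first has 5 states tracking the count of `1`s modulo 5; the second has 3 states tracking partial matches of the forbidden pattern `11`. A product state is a pair (one from each), accepting exactly when both do. Equivalent product states are then merged.
With 11 states:
          0    1  
>  q0     q0   q1 
 * q1     q2   q3 
 * q2     q2   q4 
   q3     q3   q3 
   q4     q5   q3 
   q5     q5   q6 
   q6     q7   q3 
   q7     q7   q8 
   q8     q9   q3 
   q9     q9  q10 
   q10    q0   q3 
(> = start, * = accepting)

start=q0 accept=q1,q2 q0-0->q0 q0-1->q1 q1-0->q2 q1-1->q3 q2-0->q2 q2-1->q4 q3-0->q3 q3-1->q3 q4-0->q5 q4-1->q3 q5-0->q5 q5-1->q6 q6-0->q7 q6-1->q3 q7-0->q7 q7-1->q8 q8-0->q9 q8-1->q3 q9-0->q9 q9-1->q10 q10-0->q0 q10-1->q3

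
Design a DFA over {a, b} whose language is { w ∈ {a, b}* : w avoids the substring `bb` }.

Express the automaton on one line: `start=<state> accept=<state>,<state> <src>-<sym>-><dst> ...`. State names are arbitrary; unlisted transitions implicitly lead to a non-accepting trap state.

Track partial matches of the forbidden pattern `bb`. State q2 is a dead state reached once `bb` has occurred; every other state accepts. q0 means no part of `bb` is currently matched.
With 3 states:
        a   b  
>* q0   q0  q1 
 * q1   q0  q2 
   q2   q2  q2 
(> = start, * = accepting)

start=q0 accept=q0,q1 q0-a->q0 q0-b->q1 q1-a->q0 q1-b->q2 q2-a->q2 q2-b->q2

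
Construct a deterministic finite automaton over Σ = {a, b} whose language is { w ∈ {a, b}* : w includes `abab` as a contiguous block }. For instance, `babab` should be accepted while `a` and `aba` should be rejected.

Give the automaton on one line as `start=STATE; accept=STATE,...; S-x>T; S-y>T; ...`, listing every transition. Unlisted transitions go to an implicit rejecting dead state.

States S0..S3 record the length of the longest prefix of `abab` that matches the current input suffix. Reaching S4 means `abab` has been seen, and we stay there forever. Accept from S4.
With 5 states:
        a   b  
>  S0   S1  S0 
   S1   S1  S2 
   S2   S3  S0 
   S3   S1  S4 
 * S4   S4  S4 
(> = start, * = accepting)

start=S0; accept=S4; S0-a>S1; S0-b>S0; S1-a>S1; S1-b>S2; S2-a>S3; S2-b>S0; S3-a>S1; S3-b>S4; S4-a>S4; S4-b>S4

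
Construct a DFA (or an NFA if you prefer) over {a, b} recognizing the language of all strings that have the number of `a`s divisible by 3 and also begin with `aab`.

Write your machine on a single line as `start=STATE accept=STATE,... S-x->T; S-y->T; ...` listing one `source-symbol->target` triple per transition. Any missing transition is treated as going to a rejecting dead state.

Run two small machines in parallel and take their product. The first has 3 states tracking the count of `a`s modulo 3; the second has 5 states tracking whether the input so far still matches the prefix `aab`. A product state is a pair (one from each), accepting exactly when both do. Minimizing collapses redundant product states.
With 7 states:
        a   b  
>  S0   S1  S2 
   S1   S3  S2 
   S2   S2  S2 
   S3   S2  S4 
   S4   S5  S4 
 * S5   S6  S5 
   S6   S4  S6 
(> = start, * = accepting)

start=S0; accept=S5; S0-a->S1; S0-b->S2; S1-a->S3; S1-b->S2; S2-a->S2; S2-b->S2; S3-a->S2; S3-b->S4; S4-a->S5; S4-b->S4; S5-a->S6; S5-b->S5; S6-a->S4; S6-b->S6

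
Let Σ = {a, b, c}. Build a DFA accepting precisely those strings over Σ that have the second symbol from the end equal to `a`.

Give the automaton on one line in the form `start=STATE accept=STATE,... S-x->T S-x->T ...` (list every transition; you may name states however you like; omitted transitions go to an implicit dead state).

Because acceptance depends on a position counted from the end, the machine has to buffer the most recent 2 symbols. Make each state the string of the last up-to-2 symbols read; on input `x` shift the window left and append `x`. Accept when the buffered window has length 2 and begins with `a`.
A 13-state machine:
          a    b    c  
>  q0     q1   q2   q3 
   q1     q4   q5   q6 
   q2     q7   q8   q9 
   q3    q10  q11  q12 
 * q4     q4   q5   q6 
 * q5     q7   q8   q9 
 * q6    q10  q11  q12 
   q7     q4   q5   q6 
   q8     q7   q8   q9 
   q9    q10  q11  q12 
   q10    q4   q5   q6 
   q11    q7   q8   q9 
   q12   q10  q11  q12 
(> = start, * = accepting)

start=q0 accept=q4,q5,q6 q0-a->q1 q0-b->q2 q0-c->q3 q1-a->q4 q1-b->q5 q1-c->q6 q2-a->q7 q2-b->q8 q2-c->q9 q3-a->q10 q3-b->q11 q3-c->q12 q4-a->q4 q4-b->q5 q4-c->q6 q5-a->q7 q5-b->q8 q5-c->q9 q6-a->q10 q6-b->q11 q6-c->q12 q7-a->q4 q7-b->q5 q7-c->q6 q8-a->q7 q8-b->q8 q8-c->q9 q9-a->q10 q9-b->q11 q9-c->q12 q10-a->q4 q10-b->q5 q10-c->q6 q11-a->q7 q11-b->q8 q11-c->q9 q12-a->q10 q12-b->q11 q12-c->q12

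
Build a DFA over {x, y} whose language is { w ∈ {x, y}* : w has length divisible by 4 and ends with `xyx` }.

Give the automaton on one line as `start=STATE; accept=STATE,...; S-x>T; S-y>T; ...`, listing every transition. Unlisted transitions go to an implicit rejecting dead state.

Handle the two conditions separately and then intersect. The first has 4 states tracking the input length modulo 4; the second has 4 states tracking how much of the suffix `xyx` has currently been matched. A product state is a pair (one from each), accepting exactly when both do. Equivalent product states are then merged.
With 7 states:
        x   y  
>  q0   q1  q1 
   q1   q2  q3 
   q2   q4  q5 
   q3   q4  q4 
   q4   q0  q0 
   q5   q6  q0 
 * q6   q1  q1 
(> = start, * = accepting)

start=q0; accept=q6; q0-x>q1; q0-y>q1; q1-x>q2; q1-y>q3; q2-x>q4; q2-y>q5; q3-x>q4; q3-y>q4; q4-x>q0; q4-y>q0; q5-x>q6; q5-y>q0; q6-x>q1; q6-y>q1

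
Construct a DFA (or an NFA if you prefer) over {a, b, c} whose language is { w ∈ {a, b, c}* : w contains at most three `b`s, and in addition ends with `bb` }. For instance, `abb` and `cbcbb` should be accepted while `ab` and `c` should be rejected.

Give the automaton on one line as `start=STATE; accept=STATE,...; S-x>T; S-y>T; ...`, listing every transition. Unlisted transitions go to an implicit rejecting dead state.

Run two small machines in parallel and take their product. The first has 5 states tracking the count of `b`s, saturating at 4; the second has 3 states tracking how much of the suffix `bb` has currently been matched. A product state is a pair (one from each), accepting exactly when both do. Equivalent product states are then merged.
7 states suffice.
        a   b   c  
>  q0   q0  q1  q0 
   q1   q2  q3  q2 
   q2   q2  q4  q2 
 * q3   q5  q6  q5 
   q4   q5  q6  q5 
   q5   q5  q5  q5 
 * q6   q5  q5  q5 
(> = start, * = accepting)

start=q0; accept=q3,q6; q0-a>q0; q0-b>q1; q0-c>q0; q1-a>q2; q1-b>q3; q1-c>q2; q2-a>q2; q2-b>q4; q2-c>q2; q3-a>q5; q3-b>q6; q3-c>q5; q4-a>q5; q4-b>q6; q4-c>q5; q5-a>q5; q5-b>q5; q5-c>q5; q6-a>q5; q6-b>q5; q6-c>q5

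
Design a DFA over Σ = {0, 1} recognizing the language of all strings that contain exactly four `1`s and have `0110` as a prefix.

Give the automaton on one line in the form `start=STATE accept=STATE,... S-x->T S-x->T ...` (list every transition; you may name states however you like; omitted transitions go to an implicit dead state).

start=q0 accept=q7 q0-0->q1 q0-1->q2 q1-0->q2 q1-1->q3 q2-0->q2 q2-1->q2 q3-0->q2 q3-1->q4 q4-0->q5 q4-1->q2 q5-0->q5 q5-1->q6 q6-0->q6 q6-1->q7 q7-0->q7 q7-1->q2

Run two small machines in parallel and take their product. The first has 6 states tracking the count of `1`s, saturating at 5; the second has 6 states tracking whether the input so far still matches the prefix `0110`. A product state is a pair (one from each), accepting exactly when both do. Equivalent product states are then merged.
An 8-state machine:
        0   1  
>  q0   q1  q2 
   q1   q2  q3 
   q2   q2  q2 
   q3   q2  q4 
   q4   q5  q2 
   q5   q5  q6 
   q6   q6  q7 
 * q7   q7  q2 
(> = start, * = accepting)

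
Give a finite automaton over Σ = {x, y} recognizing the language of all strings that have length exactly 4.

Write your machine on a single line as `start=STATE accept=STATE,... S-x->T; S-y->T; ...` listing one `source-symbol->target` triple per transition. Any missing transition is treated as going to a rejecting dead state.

start=s0; accept=s4; s0-x->s1; s0-y->s1; s1-x->s2; s1-y->s2; s2-x->s3; s2-y->s3; s3-x->s4; s3-y->s4; s4-x->s5; s4-y->s5; s5-x->s5; s5-y->s5

Count input length up to 5: every symbol moves from s0 toward s5, which means 'more than 4' and absorbs. Accept from {s4}.
With 6 states:
        x   y  
>  s0   s1  s1 
   s1   s2  s2 
   s2   s3  s3 
   s3   s4  s4 
 * s4   s5  s5 
   s5   s5  s5 
(> = start, * = accepting)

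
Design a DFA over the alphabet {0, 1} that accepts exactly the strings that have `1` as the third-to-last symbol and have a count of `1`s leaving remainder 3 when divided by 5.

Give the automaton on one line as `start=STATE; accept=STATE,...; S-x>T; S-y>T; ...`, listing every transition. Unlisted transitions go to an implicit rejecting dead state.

Handle the two conditions separately and then intersect. The first has 15 states tracking the last 3 symbols read; the second has 5 states tracking the count of `1`s modulo 5. A product state is a pair (one from each), accepting exactly when both do. Minimizing collapses redundant product states.
With 16 states:
          0    1  
>  q0     q0   q1 
   q1     q2   q3 
   q2     q2   q4 
   q3     q5   q6 
   q4     q5   q7 
   q5     q8   q9 
 * q6    q10  q11 
   q7    q10  q11 
   q8     q8  q12 
 * q9    q13  q11 
 * q10   q14  q11 
   q11   q11   q0 
   q12   q13  q11 
   q13   q14  q11 
 * q14   q15  q11 
   q15   q15  q11 
(> = start, * = accepting)

start=q0; accept=q6,q9,q10,q14; q0-0>q0; q0-1>q1; q1-0>q2; q1-1>q3; q2-0>q2; q2-1>q4; q3-0>q5; q3-1>q6; q4-0>q5; q4-1>q7; q5-0>q8; q5-1>q9; q6-0>q10; q6-1>q11; q7-0>q10; q7-1>q11; q8-0>q8; q8-1>q12; q9-0>q13; q9-1>q11; q10-0>q14; q10-1>q11; q11-0>q11; q11-1>q0; q12-0>q13; q12-1>q11; q13-0>q14; q13-1>q11; q14-0>q15; q14-1>q11; q15-0>q15; q15-1>q11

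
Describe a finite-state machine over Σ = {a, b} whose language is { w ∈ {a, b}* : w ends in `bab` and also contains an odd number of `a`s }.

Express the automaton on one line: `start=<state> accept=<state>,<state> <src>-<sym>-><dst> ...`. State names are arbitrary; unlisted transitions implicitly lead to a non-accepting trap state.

Handle the two conditions separately and then intersect. One (4 states) tracks how much of the suffix `bab` has currently been matched; the other (2 states) tracks the count of `a`s modulo 2. Each combined state is a pair, one component from each; accept when both components accept.
8 states suffice.
        a   b  
>  q0   q1  q2 
   q1   q0  q3 
   q2   q4  q2 
   q3   q5  q3 
   q4   q0  q6 
   q5   q1  q7 
 * q6   q5  q3 
   q7   q4  q2 
(> = start, * = accepting)

start=q0 accept=q6 q0-a->q1 q0-b->q2 q1-a->q0 q1-b->q3 q2-a->q4 q2-b->q2 q3-a->q5 q3-b->q3 q4-a->q0 q4-b->q6 q5-a->q1 q5-b->q7 q6-a->q5 q6-b->q3 q7-a->q4 q7-b->q2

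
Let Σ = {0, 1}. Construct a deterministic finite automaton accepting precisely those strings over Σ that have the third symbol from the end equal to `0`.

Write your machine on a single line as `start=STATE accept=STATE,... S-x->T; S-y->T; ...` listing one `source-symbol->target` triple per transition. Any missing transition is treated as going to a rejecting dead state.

A DFA must remember the last 3 symbols (since which symbol is third-to-last isn't known until the input ends). Use one state per possible window of the last ≤3 symbols; accept from those whose window starts with `0`.
15 states suffice.
          0    1  
>  q0     q1   q2 
   q1     q3   q4 
   q2     q5   q6 
   q3     q7   q8 
   q4     q9  q10 
   q5    q11  q12 
   q6    q13  q14 
 * q7     q7   q8 
 * q8     q9  q10 
 * q9    q11  q12 
 * q10   q13  q14 
   q11    q7   q8 
   q12    q9  q10 
   q13   q11  q12 
   q14   q13  q14 
(> = start, * = accepting)

start=q0; accept=q7,q8,q9,q10; q0-0->q1; q0-1->q2; q1-0->q3; q1-1->q4; q2-0->q5; q2-1->q6; q3-0->q7; q3-1->q8; q4-0->q9; q4-1->q10; q5-0->q11; q5-1->q12; q6-0->q13; q6-1->q14; q7-0->q7; q7-1->q8; q8-0->q9; q8-1->q10; q9-0->q11; q9-1->q12; q10-0->q13; q10-1->q14; q11-0->q7; q11-1->q8; q12-0->q9; q12-1->q10; q13-0->q11; q13-1->q12; q14-0->q13; q14-1->q14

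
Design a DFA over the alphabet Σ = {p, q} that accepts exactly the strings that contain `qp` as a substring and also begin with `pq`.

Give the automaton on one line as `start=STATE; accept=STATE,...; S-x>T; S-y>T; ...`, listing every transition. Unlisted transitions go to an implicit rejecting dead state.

Run two small machines in parallel and take their product. One (3 states) tracks whether and how much of `qp` has been seen; the other (4 states) tracks whether the input so far still matches the prefix `pq`. Each combined state is a pair, one component from each; accept when both components accept.
        p   q  
>  s0   s1  s2 
   s1   s3  s4 
   s2   s5  s2 
   s3   s3  s2 
   s4   s6  s4 
   s5   s5  s5 
 * s6   s6  s6 
(> = start, * = accepting)

start=s0; accept=s6; s0-p>s1; s0-q>s2; s1-p>s3; s1-q>s4; s2-p>s5; s2-q>s2; s3-p>s3; s3-q>s2; s4-p>s6; s4-q>s4; s5-p>s5; s5-q>s5; s6-p>s6; s6-q>s6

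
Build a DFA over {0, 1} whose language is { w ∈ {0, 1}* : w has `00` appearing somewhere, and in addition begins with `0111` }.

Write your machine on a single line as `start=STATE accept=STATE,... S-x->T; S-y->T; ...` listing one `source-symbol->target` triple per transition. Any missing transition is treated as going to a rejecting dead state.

Run two small machines in parallel and take their product. One (3 states) tracks whether and how much of `00` has been seen; the other (6 states) tracks whether the input so far still matches the prefix `0111`. Each combined state is a pair, one component from each; accept when both components accept.
       0  1 
>  A   B  C 
   B   D  E 
   C   F  C 
   D   D  D 
   E   F  G 
   F   D  C 
   G   F  H 
   H   I  H 
   I   J  H 
 * J   J  J 
(> = start, * = accepting)

start=A; accept=J; A-0->B; A-1->C; B-0->D; B-1->E; C-0->F; C-1->C; D-0->D; D-1->D; E-0->F; E-1->G; F-0->D; F-1->C; G-0->F; G-1->H; H-0->I; H-1->H; I-0->J; I-1->H; J-0->J; J-1->J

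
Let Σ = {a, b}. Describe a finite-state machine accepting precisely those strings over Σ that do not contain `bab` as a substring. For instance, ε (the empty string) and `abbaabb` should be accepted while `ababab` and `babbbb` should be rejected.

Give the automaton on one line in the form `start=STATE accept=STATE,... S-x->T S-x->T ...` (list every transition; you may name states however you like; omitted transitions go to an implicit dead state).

start=S0 accept=S0,S1,S2 S0-a->S0 S0-b->S1 S1-a->S2 S1-b->S1 S2-a->S0 S2-b->S3 S3-a->S3 S3-b->S3

This is the complement of 'contains `bab`'. Use the same substring-matching states — S0 through S3 holding how much of `bab` has just been matched — but flip the accepting set: everything except the trap S3 accepts.
A 4-state machine:
        a   b  
>* S0   S0  S1 
 * S1   S2  S1 
 * S2   S0  S3 
   S3   S3  S3 
(> = start, * = accepting)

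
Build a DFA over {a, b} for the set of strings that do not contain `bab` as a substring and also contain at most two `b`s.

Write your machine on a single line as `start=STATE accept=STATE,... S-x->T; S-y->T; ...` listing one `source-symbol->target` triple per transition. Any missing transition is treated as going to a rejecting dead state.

Run two small machines in parallel and take their product. One (4 states) tracks partial matches of the forbidden pattern `bab`; the other (4 states) tracks the count of `b`s, saturating at 3. Each combined state is a pair, one component from each; accept when both components accept. Minimizing collapses redundant product states.
A 6-state machine:
        a   b  
>* S0   S0  S1 
 * S1   S2  S3 
 * S2   S4  S5 
 * S3   S3  S5 
 * S4   S4  S3 
   S5   S5  S5 
(> = start, * = accepting)

start=S0; accept=S0,S1,S2,S3,S4; S0-a->S0; S0-b->S1; S1-a->S2; S1-b->S3; S2-a->S4; S2-b->S5; S3-a->S3; S3-b->S5; S4-a->S4; S4-b->S3; S5-a->S5; S5-b->S5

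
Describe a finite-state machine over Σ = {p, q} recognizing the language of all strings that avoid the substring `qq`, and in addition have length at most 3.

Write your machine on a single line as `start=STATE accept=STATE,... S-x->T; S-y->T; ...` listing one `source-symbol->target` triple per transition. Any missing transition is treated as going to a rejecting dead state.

Handle the two conditions separately and then intersect. One (3 states) tracks partial matches of the forbidden pattern `qq`; the other (5 states) tracks the input length, saturating at 4. Each combined state is a pair, one component from each; accept when both components accept. Minimizing collapses redundant product states.
With 7 states:
       p  q 
>* A   B  C 
 * B   D  E 
 * C   D  F 
 * D   G  G 
 * E   G  F 
   F   F  F 
 * G   F  F 
(> = start, * = accepting)

start=A; accept=A,B,C,D,E,G; A-p->B; A-q->C; B-p->D; B-q->E; C-p->D; C-q->F; D-p->G; D-q->G; E-p->G; E-q->F; F-p->F; F-q->F; G-p->F; G-q->F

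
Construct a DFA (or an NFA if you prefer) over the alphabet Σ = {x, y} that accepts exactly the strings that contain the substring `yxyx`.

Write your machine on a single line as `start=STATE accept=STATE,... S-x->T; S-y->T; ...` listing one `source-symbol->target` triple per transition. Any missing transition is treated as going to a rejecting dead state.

States S0..S3 record the length of the longest prefix of `yxyx` that matches the current input suffix. Reaching S4 means `yxyx` has been seen, and we stay there forever. Accept from S4.
With 5 states:
        x   y  
>  S0   S0  S1 
   S1   S2  S1 
   S2   S0  S3 
   S3   S4  S1 
 * S4   S4  S4 
(> = start, * = accepting)

start=S0; accept=S4; S0-x->S0; S0-y->S1; S1-x->S2; S1-y->S1; S2-x->S0; S2-y->S3; S3-x->S4; S3-y->S1; S4-x->S4; S4-y->S4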